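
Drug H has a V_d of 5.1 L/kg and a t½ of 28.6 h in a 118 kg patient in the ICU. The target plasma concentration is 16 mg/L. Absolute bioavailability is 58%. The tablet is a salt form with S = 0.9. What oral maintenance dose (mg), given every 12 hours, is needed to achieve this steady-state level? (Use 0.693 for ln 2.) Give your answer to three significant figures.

Vd = 5.1 L/kg × 118 kg = 601.8 L
k = 0.693/28.6 = 0.02423 h⁻¹, so CL = k·Vd = 0.02423 × 601.8 = 14.58 L/h
D = CL × Css × τ / F / S = 14.58 × 16 × 12 / 0.58 / 0.9 = 5363 mg

5360 mg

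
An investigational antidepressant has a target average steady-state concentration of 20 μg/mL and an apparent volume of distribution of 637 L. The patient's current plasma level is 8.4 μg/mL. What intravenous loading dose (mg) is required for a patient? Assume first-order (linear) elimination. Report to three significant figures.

Concentration deficit ΔC = 20 − 8.4 = 11.60 mg/L
LD = Vd × ΔC = 637.0 × 11.60 = 7389 mg

7390 mg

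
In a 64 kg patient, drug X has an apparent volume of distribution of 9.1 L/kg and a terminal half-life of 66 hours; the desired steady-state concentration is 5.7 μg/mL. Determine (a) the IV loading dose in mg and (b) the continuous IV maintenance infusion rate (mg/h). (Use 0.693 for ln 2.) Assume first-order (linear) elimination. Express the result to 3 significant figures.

Vd = 9.1 L/kg × 64 kg = 582.4 L
LD = Vd × C = 582.4 × 5.7 = 3320 mg
CL = 0.693 × Vd / t½ = 0.693 × 582.4 / 66 = 6.115 L/h
Infusion rate = CL × Css = 6.115 × 5.7 = 34.86 mg/h

(a) 3320 mg; (b) 34.9 mg/h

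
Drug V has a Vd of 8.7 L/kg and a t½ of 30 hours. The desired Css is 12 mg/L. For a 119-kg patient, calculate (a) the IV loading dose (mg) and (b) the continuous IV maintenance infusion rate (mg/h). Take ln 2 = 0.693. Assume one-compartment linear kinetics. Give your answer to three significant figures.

Total Vd = 8.7 × 119 = 1035 L
LD = Vd × C = 1035 × 12 = 12420 mg
CL = 0.693 × Vd / t½ = 0.693 × 1035 / 30 = 23.91 L/h
Infusion rate = CL × Css = 23.91 × 12 = 286.9 mg/h

(a) 12400 mg; (b) 287 mg/h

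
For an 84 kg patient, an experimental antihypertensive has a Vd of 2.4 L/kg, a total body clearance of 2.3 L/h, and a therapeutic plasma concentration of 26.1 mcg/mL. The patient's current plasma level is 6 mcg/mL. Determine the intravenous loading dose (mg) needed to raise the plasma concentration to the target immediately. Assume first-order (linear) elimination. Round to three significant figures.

4050 mg

Total Vd = 2.4 × 84 = 201.6 L
LD is governed by Vd — clearance does not enter the loading-dose calculation.
Concentration deficit ΔC = 26.1 − 6 = 20.10 mg/L
LD = Vd × ΔC = 201.6 × 20.10 = 4052 mg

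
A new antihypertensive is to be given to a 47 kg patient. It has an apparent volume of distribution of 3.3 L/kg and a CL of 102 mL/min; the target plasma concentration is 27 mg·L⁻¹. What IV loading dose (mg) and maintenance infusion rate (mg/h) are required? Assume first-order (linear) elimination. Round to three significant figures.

Vd = 3.3 L/kg × 47 kg = 155.1 L
LD = Vd · C_target = 155.1 × 27 = 4188 mg
Convert clearance: 102 mL/min × 60 min/h ÷ 1000 mL/L = 6.120 L/h
Maintenance infusion rate = CL × Css = 6.120 × 27 = 165.2 mg/h

(a) 4190 mg; (b) 165 mg/h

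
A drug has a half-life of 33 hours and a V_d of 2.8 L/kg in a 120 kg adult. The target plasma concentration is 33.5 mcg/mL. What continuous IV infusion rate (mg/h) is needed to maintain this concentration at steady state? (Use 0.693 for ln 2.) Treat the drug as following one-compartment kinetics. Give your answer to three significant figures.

Total Vd = 2.8 × 120 = 336.0 L
CL = 0.693 × Vd / t½ = 0.693 × 336.0 / 33 = 7.056 L/h
Infusion rate = CL × Css = 7.056 × 33.5 = 236.4 mg/h

236 mg/h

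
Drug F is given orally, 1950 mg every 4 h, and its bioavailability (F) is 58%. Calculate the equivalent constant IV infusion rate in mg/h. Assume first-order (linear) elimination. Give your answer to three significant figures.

283 mg/h

Equivalent systemic input: infusion rate = F·D/τ.
Rate = 0.58 × 1950 / 4 = 282.8 mg/h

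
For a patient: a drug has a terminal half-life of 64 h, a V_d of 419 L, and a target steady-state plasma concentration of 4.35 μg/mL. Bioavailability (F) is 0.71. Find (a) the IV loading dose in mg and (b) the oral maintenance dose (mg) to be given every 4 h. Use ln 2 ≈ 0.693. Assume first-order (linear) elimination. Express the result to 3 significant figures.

(a) 1820 mg; (b) 111 mg

LD = Vd × C = 419.0 × 4.35 = 1823 mg
CL = 0.693 × Vd / t½ = 0.693 × 419.0 / 64 = 4.537 L/h
D = CL × Css × τ / F = 4.537 × 4.35 × 4 / 0.71 = 111.2 mg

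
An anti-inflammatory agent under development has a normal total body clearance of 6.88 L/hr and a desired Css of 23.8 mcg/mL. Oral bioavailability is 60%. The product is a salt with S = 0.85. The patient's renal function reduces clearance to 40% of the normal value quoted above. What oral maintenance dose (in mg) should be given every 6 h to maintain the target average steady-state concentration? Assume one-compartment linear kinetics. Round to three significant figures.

Patient clearance = 0.4 × 6.880 = 2.752 L/h
At steady state, dose per interval replaces the amount cleared in that interval: F·S·D/τ = CL·Css.
D = CL × Css × τ / F / S = 2.752 × 23.8 × 6 / 0.6 / 0.85 = 770.6 mg

771 mg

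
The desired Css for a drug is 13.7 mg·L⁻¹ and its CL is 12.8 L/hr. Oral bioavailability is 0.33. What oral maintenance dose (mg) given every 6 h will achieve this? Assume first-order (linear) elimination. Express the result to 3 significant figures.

3190 mg

D = CL × Css × τ / F = 12.80 × 13.7 × 6 / 0.33 = 3188 mg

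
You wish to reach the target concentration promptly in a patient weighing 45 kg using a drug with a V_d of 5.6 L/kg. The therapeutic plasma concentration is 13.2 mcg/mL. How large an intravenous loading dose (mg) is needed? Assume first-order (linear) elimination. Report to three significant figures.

3330 mg

Total Vd = 5.6 × 45 = 252.0 L
The loading dose fills Vd to the target concentration.
LD = Vd × C = 252.0 × 13.20 = 3326 mg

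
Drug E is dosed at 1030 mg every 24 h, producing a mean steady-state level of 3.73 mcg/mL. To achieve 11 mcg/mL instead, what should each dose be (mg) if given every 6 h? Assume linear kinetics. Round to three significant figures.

759 mg

With linear kinetics, Css is proportional to dose rate (D/τ) at fixed clearance.
D₂ = D₁ × (Css,target / Css,current) × (τ₂/τ₁) = 1030 × (11/3.73) × (6/24) = 759.4 mg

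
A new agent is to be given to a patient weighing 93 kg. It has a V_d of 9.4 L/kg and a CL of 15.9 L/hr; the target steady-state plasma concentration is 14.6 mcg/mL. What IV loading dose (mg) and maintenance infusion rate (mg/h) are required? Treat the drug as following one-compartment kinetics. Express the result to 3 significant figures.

Vd(total) = 93 kg × 9.4 L/kg = 874.2 L
Loading: fill Vd to C_target → 874.2 L × 14.6 mg/L = 12760 mg
Maintenance: replace elimination → rate = CL × Css = 15.90 × 14.6 = 232.1 mg/h

(a) 12800 mg; (b) 232 mg/h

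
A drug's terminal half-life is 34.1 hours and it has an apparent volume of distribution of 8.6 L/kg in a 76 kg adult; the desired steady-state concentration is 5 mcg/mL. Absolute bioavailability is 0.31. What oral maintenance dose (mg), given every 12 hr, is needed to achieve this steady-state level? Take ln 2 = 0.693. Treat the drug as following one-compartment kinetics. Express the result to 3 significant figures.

Total Vd = 8.6 × 76 = 653.6 L
CL = 0.693 × Vd / t½ = 0.693 × 653.6 / 34.1 = 13.28 L/h
D = CL × Css × τ / F = 13.28 × 5 × 12 / 0.31 = 2570 mg

2570 mg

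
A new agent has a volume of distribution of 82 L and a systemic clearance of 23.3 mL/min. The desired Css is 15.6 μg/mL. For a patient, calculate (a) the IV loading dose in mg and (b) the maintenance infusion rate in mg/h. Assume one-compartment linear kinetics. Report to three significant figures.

(a) 1280 mg; (b) 21.8 mg/h

LD = Vd · C_target = 82.00 × 15.6 = 1279 mg
CL = 23.3 mL/min = 23.3 × 0.06 = 1.398 L/h
Maintenance infusion rate = CL × Css = 1.398 × 15.6 = 21.81 mg/h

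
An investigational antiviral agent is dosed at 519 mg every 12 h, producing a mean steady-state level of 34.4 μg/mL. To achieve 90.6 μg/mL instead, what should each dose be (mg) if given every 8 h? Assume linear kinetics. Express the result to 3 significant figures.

911 mg

With linear kinetics, Css is proportional to dose rate (D/τ) at fixed clearance.
D₂ = D₁ × (Css,target / Css,current) × (τ₂/τ₁) = 519 × (90.6/34.4) × (8/12) = 911.3 mg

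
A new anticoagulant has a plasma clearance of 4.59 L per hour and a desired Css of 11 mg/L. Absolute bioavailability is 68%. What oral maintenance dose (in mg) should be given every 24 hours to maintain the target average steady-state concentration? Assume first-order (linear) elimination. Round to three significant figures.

At steady state, dose per interval replaces the amount cleared in that interval: F·D/τ = CL·Css.
D = CL × Css × τ / F = 4.590 × 11 × 24 / 0.68 = 1782 mg

1780 mg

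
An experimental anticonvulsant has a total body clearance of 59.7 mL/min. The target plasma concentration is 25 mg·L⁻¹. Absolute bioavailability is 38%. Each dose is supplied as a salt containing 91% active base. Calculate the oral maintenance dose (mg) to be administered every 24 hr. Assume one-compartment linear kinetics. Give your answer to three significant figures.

CL = 59.7 mL/min × 60/1000 = 3.582 L/h
D = CL × Css × τ / F / S = 3.582 × 25 × 24 / 0.38 / 0.91 = 6215 mg

6220 mg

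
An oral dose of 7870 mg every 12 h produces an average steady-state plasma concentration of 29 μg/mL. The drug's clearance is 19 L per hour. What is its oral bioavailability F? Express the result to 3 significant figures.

0.840

F·D/τ = CL·Css at steady state → F = CL·Css·τ / D.
F = 19 × 29 × 12 / 7870 = 0.840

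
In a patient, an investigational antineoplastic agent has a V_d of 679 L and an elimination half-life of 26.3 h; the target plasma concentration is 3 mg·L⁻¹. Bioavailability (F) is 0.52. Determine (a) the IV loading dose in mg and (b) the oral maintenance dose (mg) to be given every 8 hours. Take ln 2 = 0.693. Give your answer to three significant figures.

(a) 2040 mg; (b) 826 mg

LD = Vd × C = 679.0 × 3 = 2037 mg
CL = 0.693 × Vd / t½ = 0.693 × 679.0 / 26.3 = 17.89 L/h
D = CL × Css × τ / F = 17.89 × 3 × 8 / 0.52 = 825.7 mg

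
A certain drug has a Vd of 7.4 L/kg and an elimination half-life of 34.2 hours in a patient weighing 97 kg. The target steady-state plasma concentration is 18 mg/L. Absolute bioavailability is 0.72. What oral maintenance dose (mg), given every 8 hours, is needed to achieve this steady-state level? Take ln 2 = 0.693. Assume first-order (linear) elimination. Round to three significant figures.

Vd = 7.4 L/kg × 97 kg = 717.8 L
CL = 0.693 × Vd / t½ = 0.693 × 717.8 / 34.2 = 14.54 L/h
D = CL × Css × τ / F = 14.54 × 18 × 8 / 0.72 = 2908 mg

2910 mg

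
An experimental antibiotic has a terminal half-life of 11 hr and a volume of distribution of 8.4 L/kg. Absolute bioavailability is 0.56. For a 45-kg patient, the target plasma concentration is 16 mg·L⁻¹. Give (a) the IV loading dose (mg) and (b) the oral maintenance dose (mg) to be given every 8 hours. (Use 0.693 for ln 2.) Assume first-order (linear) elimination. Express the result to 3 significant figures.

Vd(total) = 45 kg × 8.4 L/kg = 378.0 L
LD = Vd × C = 378.0 × 16 = 6048 mg
CL = 0.693 × Vd / t½ = 0.693 × 378.0 / 11 = 23.81 L/h
D = CL × Css × τ / F = 23.81 × 16 × 8 / 0.56 = 5442 mg

(a) 6050 mg; (b) 5440 mg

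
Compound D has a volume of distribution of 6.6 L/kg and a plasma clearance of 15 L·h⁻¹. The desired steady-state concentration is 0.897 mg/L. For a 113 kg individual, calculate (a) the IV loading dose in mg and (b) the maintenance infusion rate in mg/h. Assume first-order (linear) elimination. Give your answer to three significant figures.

(a) 669 mg; (b) 13.5 mg/h

Total Vd = 6.6 × 113 = 745.8 L
Loading dose = Vd × C = 745.8 × 0.897 = 669.0 mg
Maintenance: replace elimination → rate = CL × Css = 15.00 × 0.897 = 13.46 mg/h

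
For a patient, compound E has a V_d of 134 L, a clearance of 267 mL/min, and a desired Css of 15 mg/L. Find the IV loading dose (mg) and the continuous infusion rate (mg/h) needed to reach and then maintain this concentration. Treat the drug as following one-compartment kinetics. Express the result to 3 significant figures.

Loading dose = Vd × C = 134.0 × 15 = 2010 mg
CL = 267 mL/min × 60/1000 = 16.02 L/h
Infusion rate = 16.02 L/h × 15 mg/L = 240.3 mg/h

(a) 2010 mg; (b) 240 mg/h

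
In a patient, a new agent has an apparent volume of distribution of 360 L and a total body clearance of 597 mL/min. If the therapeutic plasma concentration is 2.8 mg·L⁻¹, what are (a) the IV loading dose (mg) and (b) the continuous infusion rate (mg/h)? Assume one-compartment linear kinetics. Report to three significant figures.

(a) 1010 mg; (b) 100 mg/h

LD = Vd · C_target = 360.0 × 2.8 = 1008 mg
Convert clearance: 597 mL/min × 60 min/h ÷ 1000 mL/L = 35.82 L/h
Maintenance: replace elimination → rate = CL × Css = 35.82 × 2.8 = 100.3 mg/h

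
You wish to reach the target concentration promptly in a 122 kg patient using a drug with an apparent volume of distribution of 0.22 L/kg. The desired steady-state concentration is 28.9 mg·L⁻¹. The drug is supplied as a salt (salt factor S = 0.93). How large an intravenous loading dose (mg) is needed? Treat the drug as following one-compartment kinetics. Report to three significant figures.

834 mg

Vd = 0.22 L/kg × 122 kg = 26.84 L
The loading dose fills Vd to the target concentration.
LD = Vd × C / S = 26.84 × 28.90 / 0.93 = 834.1 mg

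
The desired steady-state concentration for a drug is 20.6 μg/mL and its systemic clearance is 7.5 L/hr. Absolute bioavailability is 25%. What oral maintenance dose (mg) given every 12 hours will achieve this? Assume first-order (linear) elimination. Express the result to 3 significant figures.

D = CL × Css × τ / F = 7.500 × 20.6 × 12 / 0.25 = 7416 mg

7420 mg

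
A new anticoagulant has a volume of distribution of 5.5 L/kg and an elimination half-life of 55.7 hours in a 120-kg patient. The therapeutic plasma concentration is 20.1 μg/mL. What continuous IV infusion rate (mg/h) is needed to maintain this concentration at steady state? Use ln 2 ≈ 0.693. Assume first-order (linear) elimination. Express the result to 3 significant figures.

165 mg/h

Vd(total) = 120 kg × 5.5 L/kg = 660.0 L
k = 0.693/55.7 = 0.01244 h⁻¹, so CL = k·Vd = 0.01244 × 660.0 = 8.210 L/h
Infusion rate = CL × Css = 8.210 × 20.1 = 165.0 mg/h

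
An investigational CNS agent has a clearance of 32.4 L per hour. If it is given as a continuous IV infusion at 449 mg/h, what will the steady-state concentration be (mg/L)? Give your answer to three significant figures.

13.9 mg/L

Css = rate / CL = 449 / 32.40 = 13.86 mg/L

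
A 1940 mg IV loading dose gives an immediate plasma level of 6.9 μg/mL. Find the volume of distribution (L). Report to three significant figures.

281 L

Immediately after an IV bolus, C₀ = Dose / Vd, so Vd = Dose / C₀.
Vd = 1940 / 6.9 = 281.2 L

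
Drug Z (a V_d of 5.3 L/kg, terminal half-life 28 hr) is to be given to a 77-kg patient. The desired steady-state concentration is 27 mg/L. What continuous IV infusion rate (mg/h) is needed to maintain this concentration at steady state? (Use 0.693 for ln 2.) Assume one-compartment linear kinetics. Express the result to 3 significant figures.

273 mg/h

Total Vd = 5.3 × 77 = 408.1 L
CL = ln 2 · Vd / t½ = 0.693 × 408.1 / 28 = 10.10 L/h
Infusion rate = CL × Css = 10.10 × 27 = 272.7 mg/h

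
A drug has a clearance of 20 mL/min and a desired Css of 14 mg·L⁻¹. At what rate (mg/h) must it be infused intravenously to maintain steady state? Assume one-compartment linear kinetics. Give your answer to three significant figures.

CL = 20 mL/min × 60/1000 = 1.200 L/h
At steady state, infusion rate equals elimination rate: rate in = CL × Css.
R₀ = 1.200 × 14 = 16.80 mg/h

16.8 mg/h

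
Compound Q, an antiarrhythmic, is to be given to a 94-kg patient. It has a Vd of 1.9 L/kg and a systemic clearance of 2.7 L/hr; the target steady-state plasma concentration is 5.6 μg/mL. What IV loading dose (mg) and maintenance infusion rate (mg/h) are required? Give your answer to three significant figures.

(a) 1000 mg; (b) 15.1 mg/h

Vd(total) = 94 kg × 1.9 L/kg = 178.6 L
LD = Vd · C_target = 178.6 × 5.6 = 1000 mg
Maintenance infusion rate = CL × Css = 2.700 × 5.6 = 15.12 mg/h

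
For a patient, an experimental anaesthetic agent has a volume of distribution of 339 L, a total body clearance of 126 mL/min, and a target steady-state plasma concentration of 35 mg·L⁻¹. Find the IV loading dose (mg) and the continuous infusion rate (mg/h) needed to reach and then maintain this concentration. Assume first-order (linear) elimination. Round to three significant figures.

Loading dose = Vd × C = 339.0 × 35 = 11870 mg
CL = 126 mL/min = 126 × 0.06 = 7.560 L/h
Infusion rate = 7.560 L/h × 35 mg/L = 264.6 mg/h

(a) 11900 mg; (b) 265 mg/h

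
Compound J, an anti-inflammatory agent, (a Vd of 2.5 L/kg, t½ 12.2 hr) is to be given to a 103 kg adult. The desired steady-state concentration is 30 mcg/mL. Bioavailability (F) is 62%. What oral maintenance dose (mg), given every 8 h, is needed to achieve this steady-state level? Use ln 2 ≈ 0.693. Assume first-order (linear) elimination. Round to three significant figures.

5660 mg

Vd(total) = 103 kg × 2.5 L/kg = 257.5 L
CL = 0.693 × Vd / t½ = 0.693 × 257.5 / 12.2 = 14.63 L/h
D = CL × Css × τ / F = 14.63 × 30 × 8 / 0.62 = 5663 mg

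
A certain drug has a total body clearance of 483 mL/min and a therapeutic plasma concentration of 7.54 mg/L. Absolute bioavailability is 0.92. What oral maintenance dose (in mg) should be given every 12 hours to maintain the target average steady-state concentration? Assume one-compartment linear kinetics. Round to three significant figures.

CL = 483 mL/min × 60/1000 = 28.98 L/h
At steady state, dose per interval replaces the amount cleared in that interval: F·D/τ = CL·Css.
D = CL × Css × τ / F = 28.98 × 7.54 × 12 / 0.92 = 2850 mg

2850 mg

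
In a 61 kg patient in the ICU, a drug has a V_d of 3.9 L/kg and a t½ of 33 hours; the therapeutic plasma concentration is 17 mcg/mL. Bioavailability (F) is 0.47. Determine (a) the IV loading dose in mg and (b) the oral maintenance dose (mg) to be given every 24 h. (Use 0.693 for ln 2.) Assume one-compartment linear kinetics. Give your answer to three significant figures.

Vd = 3.9 L/kg × 61 kg = 237.9 L
LD = Vd × C = 237.9 × 17 = 4044 mg
CL = 0.693 × Vd / t½ = 0.693 × 237.9 / 33 = 4.996 L/h
D = CL × Css × τ / F = 4.996 × 17 × 24 / 0.47 = 4337 mg

(a) 4040 mg; (b) 4340 mg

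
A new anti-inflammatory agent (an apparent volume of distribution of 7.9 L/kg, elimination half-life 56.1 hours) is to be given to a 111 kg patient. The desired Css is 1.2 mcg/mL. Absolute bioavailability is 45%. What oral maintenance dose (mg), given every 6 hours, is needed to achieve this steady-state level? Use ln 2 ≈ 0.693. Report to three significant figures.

173 mg

Vd = 7.9 L/kg × 111 kg = 876.9 L
CL = 0.693 × Vd / t½ = 0.693 × 876.9 / 56.1 = 10.83 L/h
D = CL × Css × τ / F = 10.83 × 1.2 × 6 / 0.45 = 173.3 mg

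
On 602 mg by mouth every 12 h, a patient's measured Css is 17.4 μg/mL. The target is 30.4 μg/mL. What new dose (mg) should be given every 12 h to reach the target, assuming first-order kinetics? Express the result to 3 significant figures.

With linear kinetics, Css is proportional to dose rate (D/τ) at fixed clearance.
D₂ = D₁ × (Css,target / Css,current) = 602 × 30.4/17.4 = 1052 mg

1050 mg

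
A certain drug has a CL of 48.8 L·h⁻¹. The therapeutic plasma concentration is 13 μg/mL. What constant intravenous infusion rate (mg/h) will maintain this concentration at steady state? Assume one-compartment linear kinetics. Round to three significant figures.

634 mg/h

Infusion rate = CL · Css = 48.80 L/h × 13 mg/L = 634.4 mg/h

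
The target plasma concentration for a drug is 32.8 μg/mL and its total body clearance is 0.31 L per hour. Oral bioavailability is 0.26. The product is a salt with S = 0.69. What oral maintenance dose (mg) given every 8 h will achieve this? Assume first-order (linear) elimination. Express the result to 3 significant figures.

D = CL × Css × τ / F / S = 0.3100 × 32.8 × 8 / 0.26 / 0.69 = 453.4 mg

453 mg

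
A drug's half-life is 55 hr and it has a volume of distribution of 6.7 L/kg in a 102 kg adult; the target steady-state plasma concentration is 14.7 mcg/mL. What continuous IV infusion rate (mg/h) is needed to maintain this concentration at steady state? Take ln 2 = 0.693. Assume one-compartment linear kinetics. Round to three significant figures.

127 mg/h

Total Vd = 6.7 × 102 = 683.4 L
CL = ln 2 · Vd / t½ = 0.693 × 683.4 / 55 = 8.611 L/h
Infusion rate = CL × Css = 8.611 × 14.7 = 126.6 mg/h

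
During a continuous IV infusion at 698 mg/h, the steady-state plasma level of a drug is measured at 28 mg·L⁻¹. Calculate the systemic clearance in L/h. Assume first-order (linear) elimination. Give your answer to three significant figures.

24.9 L/h

At steady state, infusion rate = CL × Css, so CL = rate / Css.
CL = 698 / 28 = 24.93 L/h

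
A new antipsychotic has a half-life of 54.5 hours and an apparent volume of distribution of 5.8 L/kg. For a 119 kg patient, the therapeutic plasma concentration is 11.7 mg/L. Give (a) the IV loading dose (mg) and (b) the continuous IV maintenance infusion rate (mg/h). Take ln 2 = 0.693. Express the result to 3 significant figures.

Vd(total) = 119 kg × 5.8 L/kg = 690.2 L
LD = Vd × C = 690.2 × 11.7 = 8075 mg
CL = 0.693 × Vd / t½ = 0.693 × 690.2 / 54.5 = 8.776 L/h
Infusion rate = CL × Css = 8.776 × 11.7 = 102.7 mg/h

(a) 8080 mg; (b) 103 mg/h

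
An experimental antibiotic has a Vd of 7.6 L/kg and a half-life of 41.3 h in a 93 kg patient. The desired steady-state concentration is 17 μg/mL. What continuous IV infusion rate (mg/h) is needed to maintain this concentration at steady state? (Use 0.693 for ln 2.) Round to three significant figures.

202 mg/h

Total Vd = 7.6 × 93 = 706.8 L
CL = ln 2 · Vd / t½ = 0.693 × 706.8 / 41.3 = 11.86 L/h
Infusion rate = CL × Css = 11.86 × 17 = 201.6 mg/h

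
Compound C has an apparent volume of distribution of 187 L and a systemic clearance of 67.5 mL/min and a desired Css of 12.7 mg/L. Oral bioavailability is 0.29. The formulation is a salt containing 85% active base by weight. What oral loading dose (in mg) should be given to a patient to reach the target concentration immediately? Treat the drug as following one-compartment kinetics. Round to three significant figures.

9630 mg

The loading dose fills Vd to the target concentration.
LD = Vd × C / F / S = 187.0 × 12.70 / 0.29 / 0.85 = 9634 mg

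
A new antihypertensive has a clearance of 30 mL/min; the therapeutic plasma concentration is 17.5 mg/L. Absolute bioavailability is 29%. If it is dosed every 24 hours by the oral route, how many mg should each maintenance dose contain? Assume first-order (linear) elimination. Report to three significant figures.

CL = 30 mL/min × 60/1000 = 1.800 L/h
D = CL × Css × τ / F = 1.800 × 17.5 × 24 / 0.29 = 2607 mg

2610 mg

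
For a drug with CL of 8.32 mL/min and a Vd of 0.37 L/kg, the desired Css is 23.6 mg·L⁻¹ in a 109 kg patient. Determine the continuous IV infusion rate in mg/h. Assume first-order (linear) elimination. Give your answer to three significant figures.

CL = 8.32 mL/min = 8.32 × 0.06 = 0.4992 L/h
At steady state, infusion rate equals elimination rate: rate in = CL × Css.
Infusion rate = CL · Css = 0.4992 L/h × 23.6 mg/L = 11.78 mg/h

11.8 mg/h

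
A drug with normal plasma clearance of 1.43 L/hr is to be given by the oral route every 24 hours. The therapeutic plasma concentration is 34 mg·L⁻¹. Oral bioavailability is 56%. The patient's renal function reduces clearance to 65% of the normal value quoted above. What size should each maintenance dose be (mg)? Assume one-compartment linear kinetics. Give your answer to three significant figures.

1350 mg

Patient clearance = 0.65 × 1.430 = 0.9295 L/h
At steady state, dose per interval replaces the amount cleared in that interval: F·D/τ = CL·Css.
D = CL × Css × τ / F = 0.9295 × 34 × 24 / 0.56 = 1354 mg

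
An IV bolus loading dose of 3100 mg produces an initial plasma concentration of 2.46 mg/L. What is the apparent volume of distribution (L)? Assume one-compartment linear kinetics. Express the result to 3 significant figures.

1260 L

Immediately after an IV bolus, C₀ = Dose / Vd, so Vd = Dose / C₀.
Vd = 3100 / 2.46 = 1260 L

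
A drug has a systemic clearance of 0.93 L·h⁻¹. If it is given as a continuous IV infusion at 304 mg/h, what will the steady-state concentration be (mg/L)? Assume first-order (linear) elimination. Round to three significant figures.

Css = rate / CL = 304 / 0.9300 = 326.9 mg/L

327 mg/L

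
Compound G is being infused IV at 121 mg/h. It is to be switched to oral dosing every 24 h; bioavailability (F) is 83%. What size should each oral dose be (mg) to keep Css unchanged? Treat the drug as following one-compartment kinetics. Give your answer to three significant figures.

3500 mg

To maintain the same Css, the systemic dosing rate must be unchanged: F·D/τ = infusion rate.
D = rate × τ / F = 121 × 24 / 0.83 = 3499 mg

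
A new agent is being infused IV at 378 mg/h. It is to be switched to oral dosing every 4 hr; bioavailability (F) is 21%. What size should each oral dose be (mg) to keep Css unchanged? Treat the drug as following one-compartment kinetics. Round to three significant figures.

To maintain the same Css, the systemic dosing rate must be unchanged: F·D/τ = infusion rate.
D = rate × τ / F = 378 × 4 / 0.21 = 7200 mg

7200 mg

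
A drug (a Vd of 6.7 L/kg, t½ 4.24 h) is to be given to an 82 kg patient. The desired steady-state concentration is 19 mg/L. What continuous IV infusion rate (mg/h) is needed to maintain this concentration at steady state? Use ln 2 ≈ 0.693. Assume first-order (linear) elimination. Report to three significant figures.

1710 mg/h

Vd(total) = 82 kg × 6.7 L/kg = 549.4 L
k = 0.693/4.24 = 0.1634 h⁻¹, so CL = k·Vd = 0.1634 × 549.4 = 89.77 L/h
Infusion rate = CL × Css = 89.77 × 19 = 1706 mg/h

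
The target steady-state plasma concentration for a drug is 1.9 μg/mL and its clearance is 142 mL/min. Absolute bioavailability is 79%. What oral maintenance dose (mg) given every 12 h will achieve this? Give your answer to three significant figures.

246 mg

CL = 142 mL/min × 60/1000 = 8.520 L/h
D = CL × Css × τ / F = 8.520 × 1.9 × 12 / 0.79 = 245.9 mg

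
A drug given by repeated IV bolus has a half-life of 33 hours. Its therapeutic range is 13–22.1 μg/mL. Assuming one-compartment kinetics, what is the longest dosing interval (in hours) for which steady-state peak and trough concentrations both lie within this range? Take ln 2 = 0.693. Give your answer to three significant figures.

k = 0.693 / t½ = 0.693 / 33 = 0.02100 h⁻¹
Between IV bolus doses, concentration decays as C = C₀·e^(−kτ), so C_peak/C_trough = e^(kτ).
τ_max = ln(C_peak/C_trough) / k = ln(22.1/13) / 0.02100 = 0.5306 / 0.02100 = 25.27 h

25.3 h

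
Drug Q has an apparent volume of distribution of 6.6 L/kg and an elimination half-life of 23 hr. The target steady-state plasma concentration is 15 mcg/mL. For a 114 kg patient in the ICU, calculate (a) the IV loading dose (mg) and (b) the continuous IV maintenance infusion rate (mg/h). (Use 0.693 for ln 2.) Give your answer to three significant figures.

(a) 11300 mg; (b) 340 mg/h

Vd = 6.6 L/kg × 114 kg = 752.4 L
LD = Vd × C = 752.4 × 15 = 11290 mg
CL = 0.693 × Vd / t½ = 0.693 × 752.4 / 23 = 22.67 L/h
Infusion rate = CL × Css = 22.67 × 15 = 340.1 mg/h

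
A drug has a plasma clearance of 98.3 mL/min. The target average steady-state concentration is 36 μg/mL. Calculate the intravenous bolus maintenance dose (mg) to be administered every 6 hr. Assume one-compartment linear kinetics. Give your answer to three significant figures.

1270 mg

CL = 98.3 mL/min = 98.3 × 0.06 = 5.898 L/h
D = CL × Css × τ = 5.898 × 36 × 6 = 1274 mg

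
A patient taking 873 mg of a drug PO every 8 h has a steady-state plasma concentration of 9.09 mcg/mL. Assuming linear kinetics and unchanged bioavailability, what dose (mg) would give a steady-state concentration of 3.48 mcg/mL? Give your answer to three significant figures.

334 mg

With linear kinetics, Css is proportional to dose rate (D/τ) at fixed clearance.
D₂ = D₁ × (Css,target / Css,current) = 873 × 3.48/9.09 = 334.2 mg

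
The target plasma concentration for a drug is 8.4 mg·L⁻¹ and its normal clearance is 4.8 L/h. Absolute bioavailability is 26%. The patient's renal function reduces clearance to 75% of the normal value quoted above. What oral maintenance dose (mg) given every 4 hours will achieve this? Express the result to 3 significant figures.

465 mg

Patient clearance = 0.75 × 4.800 = 3.600 L/h
D = CL × Css × τ / F = 3.600 × 8.4 × 4 / 0.26 = 465.2 mg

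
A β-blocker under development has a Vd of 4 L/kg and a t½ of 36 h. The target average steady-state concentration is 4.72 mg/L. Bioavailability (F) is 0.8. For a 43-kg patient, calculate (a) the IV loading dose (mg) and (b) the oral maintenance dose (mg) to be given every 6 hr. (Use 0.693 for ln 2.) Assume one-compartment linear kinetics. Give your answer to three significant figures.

Vd(total) = 43 kg × 4 L/kg = 172.0 L
LD = Vd × C = 172.0 × 4.72 = 811.8 mg
CL = 0.693 × Vd / t½ = 0.693 × 172.0 / 36 = 3.311 L/h
D = CL × Css × τ / F = 3.311 × 4.72 × 6 / 0.8 = 117.2 mg

(a) 812 mg; (b) 117 mg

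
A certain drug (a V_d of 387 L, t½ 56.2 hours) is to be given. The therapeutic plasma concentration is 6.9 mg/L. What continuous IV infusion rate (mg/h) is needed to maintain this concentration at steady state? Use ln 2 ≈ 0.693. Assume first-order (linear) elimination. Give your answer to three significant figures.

CL = 0.693 × Vd / t½ = 0.693 × 387.0 / 56.2 = 4.772 L/h
Infusion rate = CL × Css = 4.772 × 6.9 = 32.93 mg/h

32.9 mg/h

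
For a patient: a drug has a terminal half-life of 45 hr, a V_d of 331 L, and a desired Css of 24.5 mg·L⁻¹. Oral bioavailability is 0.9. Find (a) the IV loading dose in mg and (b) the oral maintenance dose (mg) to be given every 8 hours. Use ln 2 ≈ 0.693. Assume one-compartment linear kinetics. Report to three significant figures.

LD = Vd × C = 331.0 × 24.5 = 8110 mg
CL = 0.693 × Vd / t½ = 0.693 × 331.0 / 45 = 5.097 L/h
D = CL × Css × τ / F = 5.097 × 24.5 × 8 / 0.9 = 1110 mg

(a) 8110 mg; (b) 1110 mg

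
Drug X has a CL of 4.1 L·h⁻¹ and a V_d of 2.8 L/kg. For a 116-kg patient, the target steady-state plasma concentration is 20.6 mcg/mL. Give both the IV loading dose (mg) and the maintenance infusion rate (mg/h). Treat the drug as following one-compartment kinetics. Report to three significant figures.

Vd = 2.8 L/kg × 116 kg = 324.8 L
Loading dose = Vd × C = 324.8 × 20.6 = 6691 mg
Maintenance: replace elimination → rate = CL × Css = 4.100 × 20.6 = 84.46 mg/h

(a) 6690 mg; (b) 84.5 mg/h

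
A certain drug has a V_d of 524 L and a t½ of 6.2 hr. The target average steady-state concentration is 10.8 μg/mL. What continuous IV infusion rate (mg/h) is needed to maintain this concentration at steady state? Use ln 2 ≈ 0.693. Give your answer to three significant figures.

633 mg/h

k = 0.693/6.2 = 0.1118 h⁻¹, so CL = k·Vd = 0.1118 × 524.0 = 58.58 L/h
Infusion rate = CL × Css = 58.58 × 10.8 = 632.7 mg/h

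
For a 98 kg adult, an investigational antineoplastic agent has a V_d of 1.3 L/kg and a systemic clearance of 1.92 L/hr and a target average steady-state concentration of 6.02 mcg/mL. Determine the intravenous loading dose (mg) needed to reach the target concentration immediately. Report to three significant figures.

Total Vd = 1.3 × 98 = 127.4 L
LD = Vd × C = 127.4 × 6.020 = 766.9 mg

767 mg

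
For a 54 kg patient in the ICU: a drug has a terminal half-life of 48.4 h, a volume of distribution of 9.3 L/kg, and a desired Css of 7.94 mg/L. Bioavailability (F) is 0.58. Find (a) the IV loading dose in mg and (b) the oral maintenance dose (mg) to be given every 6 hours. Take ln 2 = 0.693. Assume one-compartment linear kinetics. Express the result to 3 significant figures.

(a) 3990 mg; (b) 591 mg

Total Vd = 9.3 × 54 = 502.2 L
LD = Vd × C = 502.2 × 7.94 = 3987 mg
CL = 0.693 × Vd / t½ = 0.693 × 502.2 / 48.4 = 7.191 L/h
D = CL × Css × τ / F = 7.191 × 7.94 × 6 / 0.58 = 590.7 mg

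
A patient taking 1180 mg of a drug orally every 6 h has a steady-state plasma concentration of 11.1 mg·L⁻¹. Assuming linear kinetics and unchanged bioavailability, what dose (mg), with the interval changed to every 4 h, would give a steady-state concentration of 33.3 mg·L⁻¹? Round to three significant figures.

2360 mg

With linear kinetics, Css is proportional to dose rate (D/τ) at fixed clearance.
D₂ = D₁ × (Css,target / Css,current) × (τ₂/τ₁) = 1180 × (33.3/11.1) × (4/6) = 2360 mg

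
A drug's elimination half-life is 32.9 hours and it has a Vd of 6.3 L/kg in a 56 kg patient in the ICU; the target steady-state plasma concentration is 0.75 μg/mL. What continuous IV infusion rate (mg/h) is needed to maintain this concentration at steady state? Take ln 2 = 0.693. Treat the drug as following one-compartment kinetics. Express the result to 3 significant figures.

Vd(total) = 56 kg × 6.3 L/kg = 352.8 L
k = 0.693/32.9 = 0.02106 h⁻¹, so CL = k·Vd = 0.02106 × 352.8 = 7.430 L/h
Infusion rate = CL × Css = 7.430 × 0.75 = 5.573 mg/h

5.57 mg/h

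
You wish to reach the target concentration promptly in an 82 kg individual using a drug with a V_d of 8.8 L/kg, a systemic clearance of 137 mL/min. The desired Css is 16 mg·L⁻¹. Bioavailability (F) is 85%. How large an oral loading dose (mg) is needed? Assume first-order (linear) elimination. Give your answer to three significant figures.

Vd(total) = 82 kg × 8.8 L/kg = 721.6 L
LD = Vd × C / F = 721.6 × 16.00 / 0.85 = 13580 mg

13600 mg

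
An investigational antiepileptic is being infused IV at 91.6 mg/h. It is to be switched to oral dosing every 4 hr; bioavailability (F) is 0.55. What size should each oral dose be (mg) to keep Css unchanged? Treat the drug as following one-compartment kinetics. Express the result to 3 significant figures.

To maintain the same Css, the systemic dosing rate must be unchanged: F·D/τ = infusion rate.
D = rate × τ / F = 91.6 × 4 / 0.55 = 666.2 mg

666 mg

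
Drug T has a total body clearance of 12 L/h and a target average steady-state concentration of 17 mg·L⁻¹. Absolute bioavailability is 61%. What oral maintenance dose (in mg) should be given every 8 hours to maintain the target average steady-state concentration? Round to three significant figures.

D = CL × Css × τ / F = 12.00 × 17 × 8 / 0.61 = 2675 mg

2680 mg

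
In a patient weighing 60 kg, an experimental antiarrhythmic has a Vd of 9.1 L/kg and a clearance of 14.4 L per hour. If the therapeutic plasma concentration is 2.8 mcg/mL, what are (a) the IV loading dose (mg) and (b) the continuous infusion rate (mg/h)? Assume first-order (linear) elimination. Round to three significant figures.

Total Vd = 9.1 × 60 = 546.0 L
Loading: fill Vd to C_target → 546.0 L × 2.8 mg/L = 1529 mg
Maintenance: replace elimination → rate = CL × Css = 14.40 × 2.8 = 40.32 mg/h

(a) 1530 mg; (b) 40.3 mg/h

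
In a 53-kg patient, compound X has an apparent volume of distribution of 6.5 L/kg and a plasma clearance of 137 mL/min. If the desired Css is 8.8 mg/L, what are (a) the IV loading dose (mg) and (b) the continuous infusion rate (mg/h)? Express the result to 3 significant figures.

Vd = 6.5 L/kg × 53 kg = 344.5 L
LD = Vd · C_target = 344.5 × 8.8 = 3032 mg
CL = 137 mL/min × 60/1000 = 8.220 L/h
Infusion rate = 8.220 L/h × 8.8 mg/L = 72.34 mg/h

(a) 3030 mg; (b) 72.3 mg/h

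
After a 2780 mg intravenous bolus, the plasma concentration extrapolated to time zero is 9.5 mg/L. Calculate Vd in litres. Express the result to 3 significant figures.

293 L

Immediately after an IV bolus, C₀ = Dose / Vd, so Vd = Dose / C₀.
Vd = 2780 / 9.5 = 292.6 L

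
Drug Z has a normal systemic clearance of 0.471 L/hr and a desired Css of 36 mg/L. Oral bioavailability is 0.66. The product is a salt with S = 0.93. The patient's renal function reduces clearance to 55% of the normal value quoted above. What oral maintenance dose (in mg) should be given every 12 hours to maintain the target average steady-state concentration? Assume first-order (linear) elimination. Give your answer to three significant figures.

Patient clearance = 0.55 × 0.4710 = 0.2591 L/h
At steady state, dose per interval replaces the amount cleared in that interval: F·S·D/τ = CL·Css.
D = CL × Css × τ / F / S = 0.2591 × 36 × 12 / 0.66 / 0.93 = 182.4 mg

182 mg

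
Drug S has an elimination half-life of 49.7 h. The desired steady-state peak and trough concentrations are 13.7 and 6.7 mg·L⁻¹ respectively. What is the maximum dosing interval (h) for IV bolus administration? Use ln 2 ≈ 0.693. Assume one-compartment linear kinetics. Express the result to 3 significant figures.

k = 0.693 / t½ = 0.693 / 49.7 = 0.01394 h⁻¹
Between IV bolus doses, concentration decays as C = C₀·e^(−kτ), so C_peak/C_trough = e^(kτ).
τ_max = ln(C_peak/C_trough) / k = ln(13.7/6.7) / 0.01394 = 0.7153 / 0.01394 = 51.31 h

51.3 h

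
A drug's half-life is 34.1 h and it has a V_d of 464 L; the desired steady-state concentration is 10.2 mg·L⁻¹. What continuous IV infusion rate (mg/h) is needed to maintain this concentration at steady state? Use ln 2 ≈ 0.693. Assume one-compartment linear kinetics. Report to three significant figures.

k = 0.693/34.1 = 0.02032 h⁻¹, so CL = k·Vd = 0.02032 × 464.0 = 9.428 L/h
Infusion rate = CL × Css = 9.428 × 10.2 = 96.17 mg/h

96.2 mg/h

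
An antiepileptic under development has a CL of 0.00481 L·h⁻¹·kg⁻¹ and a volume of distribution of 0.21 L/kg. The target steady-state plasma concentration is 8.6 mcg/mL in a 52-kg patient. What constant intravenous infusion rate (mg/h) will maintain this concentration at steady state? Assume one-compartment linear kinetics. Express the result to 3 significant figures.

CL = 0.00481 L·h⁻¹·kg⁻¹ × 52 kg = 0.2501 L/h
Rate = CL × Css = 0.2501 × 8.6 = 2.151 mg/h

2.15 mg/h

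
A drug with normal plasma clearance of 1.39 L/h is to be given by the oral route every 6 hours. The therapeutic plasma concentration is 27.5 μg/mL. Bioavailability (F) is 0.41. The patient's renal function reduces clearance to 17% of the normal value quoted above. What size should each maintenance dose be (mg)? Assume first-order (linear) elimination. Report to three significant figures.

Patient clearance = 0.17 × 1.390 = 0.2363 L/h
At steady state, dose per interval replaces the amount cleared in that interval: F·D/τ = CL·Css.
D = CL × Css × τ / F = 0.2363 × 27.5 × 6 / 0.41 = 95.10 mg

95.1 mg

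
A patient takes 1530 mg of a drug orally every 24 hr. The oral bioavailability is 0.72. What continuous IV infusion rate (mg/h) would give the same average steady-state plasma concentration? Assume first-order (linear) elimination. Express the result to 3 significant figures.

Equivalent systemic input: infusion rate = F·D/τ.
Rate = 0.72 × 1530 / 24 = 45.90 mg/h

45.9 mg/h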